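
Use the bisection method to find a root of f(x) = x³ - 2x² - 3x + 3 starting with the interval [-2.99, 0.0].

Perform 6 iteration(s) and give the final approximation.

f(x) = x³ - 2x² - 3x + 3
Initial interval: [-2.99, 0.0]

Iteration 1:
  c_1 = (-2.990000 + 0.000000)/2 = -1.495000
  f(c_1) = f(-1.495000) = -0.326412
  f(a) × f(c) ≥ 0, new interval: [-1.495000, 0.000000]
Iteration 2:
  c_2 = (-1.495000 + 0.000000)/2 = -0.747500
  f(c_2) = f(-0.747500) = 3.707317
  f(a) × f(c) < 0, new interval: [-1.495000, -0.747500]
Iteration 3:
  c_3 = (-1.495000 + (-0.747500))/2 = -1.121250
  f(c_3) = f(-1.121250) = 2.439710
  f(a) × f(c) < 0, new interval: [-1.495000, -1.121250]
Iteration 4:
  c_4 = (-1.495000 + (-1.121250))/2 = -1.308125
  f(c_4) = f(-1.308125) = 1.263541
  f(a) × f(c) < 0, new interval: [-1.495000, -1.308125]
Iteration 5:
  c_5 = (-1.495000 + (-1.308125))/2 = -1.401563
  f(c_5) = f(-1.401563) = 0.522735
  f(a) × f(c) < 0, new interval: [-1.495000, -1.401563]
Iteration 6:
  c_6 = (-1.495000 + (-1.401563))/2 = -1.448281
  f(c_6) = f(-1.448281) = 0.112010
  f(a) × f(c) < 0, new interval: [-1.495000, -1.448281]

After 6 iteration(s), the approximation is c_6 = -1.448281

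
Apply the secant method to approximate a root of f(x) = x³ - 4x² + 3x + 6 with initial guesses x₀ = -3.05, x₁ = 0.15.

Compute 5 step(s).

f(x) = x³ - 4x² + 3x + 6
x₀ = -3.05, x₁ = 0.15

Secant formula: x_{n+1} = x_n - f(x_n)(x_n - x_{n-1})/(f(x_n) - f(x_{n-1}))

Iteration 1:
  f(-3.050000) = -68.732625
  f(0.150000) = 6.363375
  x_2 = 0.150000 - 6.363375×(0.150000 - (-3.050000))/(6.363375 - (-68.732625))
       = -0.121157
Iteration 2:
  f(0.150000) = 6.363375
  f(-0.121157) = 5.576035
  x_3 = -0.121157 - 5.576035×(-0.121157 - 0.150000)/(5.576035 - 6.363375)
       = -2.041522
Iteration 3:
  f(-0.121157) = 5.576035
  f(-2.041522) = -25.304484
  x_4 = -2.041522 - (-25.304484)×(-2.041522 - (-0.121157))/(-25.304484 - 5.576035)
       = -0.467913
Iteration 4:
  f(-2.041522) = -25.304484
  f(-0.467913) = 3.618042
  x_5 = -0.467913 - 3.618042×(-0.467913 - (-2.041522))/(3.618042 - (-25.304484))
       = -0.664763
Iteration 5:
  f(-0.467913) = 3.618042
  f(-0.664763) = 1.944309
  x_6 = -0.664763 - 1.944309×(-0.664763 - (-0.467913))/(1.944309 - 3.618042)
       = -0.893435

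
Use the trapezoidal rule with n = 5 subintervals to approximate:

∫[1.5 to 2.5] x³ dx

f(x) = x³
a = 1.5, b = 2.5, n = 5
h = (b - a)/n = 0.200000

Trapezoidal rule: (h/2)[f(x₀) + 2f(x₁) + 2f(x₂) + ... + f(xₙ)]

x_0 = 1.5000, f(x_0) = 3.375000, coefficient = 1
x_1 = 1.7000, f(x_1) = 4.913000, coefficient = 2
x_2 = 1.9000, f(x_2) = 6.859000, coefficient = 2
x_3 = 2.1000, f(x_3) = 9.261000, coefficient = 2
x_4 = 2.3000, f(x_4) = 12.167000, coefficient = 2
x_5 = 2.5000, f(x_5) = 15.625000, coefficient = 1

I ≈ (0.200000/2) × 85.400000 = 8.540000
Exact value: 8.500000
Error: 0.040000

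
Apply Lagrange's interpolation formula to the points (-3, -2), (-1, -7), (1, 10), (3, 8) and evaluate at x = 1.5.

Lagrange interpolation formula:
P(x) = Σ yᵢ × Lᵢ(x)
where Lᵢ(x) = Π_{j≠i} (x - xⱼ)/(xᵢ - xⱼ)

L_0(1.5) = (1.5 - (-1))/(-3 - (-1)) × (1.5 - 1)/(-3 - 1) × (1.5 - 3)/(-3 - 3) = 0.039062
L_1(1.5) = (1.5 - (-3))/(-1 - (-3)) × (1.5 - 1)/(-1 - 1) × (1.5 - 3)/(-1 - 3) = -0.210938
L_2(1.5) = (1.5 - (-3))/(1 - (-3)) × (1.5 - (-1))/(1 - (-1)) × (1.5 - 3)/(1 - 3) = 1.054688
L_3(1.5) = (1.5 - (-3))/(3 - (-3)) × (1.5 - (-1))/(3 - (-1)) × (1.5 - 1)/(3 - 1) = 0.117188

P(1.5) = (-2)×L_0(1.5) + (-7)×L_1(1.5) + 10×L_2(1.5) + 8×L_3(1.5)
P(1.5) = 12.882812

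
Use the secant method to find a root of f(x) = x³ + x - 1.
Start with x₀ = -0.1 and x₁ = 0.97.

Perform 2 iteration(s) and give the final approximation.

f(x) = x³ + x - 1
x₀ = -0.1, x₁ = 0.97

Secant formula: x_{n+1} = x_n - f(x_n)(x_n - x_{n-1})/(f(x_n) - f(x_{n-1}))

Iteration 1:
  f(-0.100000) = -1.101000
  f(0.970000) = 0.882673
  x_2 = 0.970000 - 0.882673×(0.970000 - (-0.100000))/(0.882673 - (-1.101000))
       = 0.493883
Iteration 2:
  f(0.970000) = 0.882673
  f(0.493883) = -0.385649
  x_3 = 0.493883 - (-0.385649)×(0.493883 - 0.970000)/(-0.385649 - 0.882673)
       = 0.638652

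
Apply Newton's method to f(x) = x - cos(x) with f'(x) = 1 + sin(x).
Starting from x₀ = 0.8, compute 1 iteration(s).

f(x) = x - cos(x)
f'(x) = 1 + sin(x)
x₀ = 0.8

Newton-Raphson formula: x_{n+1} = x_n - f(x_n)/f'(x_n)

Iteration 1:
  f(0.800000) = 0.103293
  f'(0.800000) = 1.717356
  x_1 = 0.800000 - 0.103293/1.717356 = 0.739853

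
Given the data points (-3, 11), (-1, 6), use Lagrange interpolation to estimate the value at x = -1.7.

Lagrange interpolation formula:
P(x) = Σ yᵢ × Lᵢ(x)
where Lᵢ(x) = Π_{j≠i} (x - xⱼ)/(xᵢ - xⱼ)

L_0(-1.7) = (-1.7 - (-1))/(-3 - (-1)) = 0.350000
L_1(-1.7) = (-1.7 - (-3))/(-1 - (-3)) = 0.650000

P(-1.7) = 11×L_0(-1.7) + 6×L_1(-1.7)
P(-1.7) = 7.750000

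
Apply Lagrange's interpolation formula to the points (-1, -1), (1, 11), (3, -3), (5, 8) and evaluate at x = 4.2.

Lagrange interpolation formula:
P(x) = Σ yᵢ × Lᵢ(x)
where Lᵢ(x) = Π_{j≠i} (x - xⱼ)/(xᵢ - xⱼ)

L_0(4.2) = (4.2 - 1)/(-1 - 1) × (4.2 - 3)/(-1 - 3) × (4.2 - 5)/(-1 - 5) = 0.064000
L_1(4.2) = (4.2 - (-1))/(1 - (-1)) × (4.2 - 3)/(1 - 3) × (4.2 - 5)/(1 - 5) = -0.312000
L_2(4.2) = (4.2 - (-1))/(3 - (-1)) × (4.2 - 1)/(3 - 1) × (4.2 - 5)/(3 - 5) = 0.832000
L_3(4.2) = (4.2 - (-1))/(5 - (-1)) × (4.2 - 1)/(5 - 1) × (4.2 - 3)/(5 - 3) = 0.416000

P(4.2) = (-1)×L_0(4.2) + 11×L_1(4.2) + (-3)×L_2(4.2) + 8×L_3(4.2)
P(4.2) = -2.664000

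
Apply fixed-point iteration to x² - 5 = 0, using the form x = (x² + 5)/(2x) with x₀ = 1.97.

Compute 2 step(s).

Equation: x² - 5 = 0
Fixed-point form: x = (x² + 5)/(2x)
x₀ = 1.97

x_1 = g(1.970000) = 2.254036
x_2 = g(2.254036) = 2.236140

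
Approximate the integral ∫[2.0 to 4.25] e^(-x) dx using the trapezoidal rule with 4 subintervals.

f(x) = e^(-x)
a = 2.0, b = 4.25, n = 4
h = (b - a)/n = 0.562500

Trapezoidal rule: (h/2)[f(x₀) + 2f(x₁) + 2f(x₂) + ... + f(xₙ)]

x_0 = 2.0000, f(x_0) = 0.135335, coefficient = 1
x_1 = 2.5625, f(x_1) = 0.077112, coefficient = 2
x_2 = 3.1250, f(x_2) = 0.043937, coefficient = 2
x_3 = 3.6875, f(x_3) = 0.025035, coefficient = 2
x_4 = 4.2500, f(x_4) = 0.014264, coefficient = 1

I ≈ (0.562500/2) × 0.441766 = 0.124247
Exact value: 0.121071
Error: 0.003176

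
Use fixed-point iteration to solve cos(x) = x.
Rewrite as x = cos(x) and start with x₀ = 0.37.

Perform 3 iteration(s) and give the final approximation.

Equation: cos(x) = x
Fixed-point form: x = cos(x)
x₀ = 0.37

x_1 = g(0.370000) = 0.932327
x_2 = g(0.932327) = 0.595967
x_3 = g(0.595967) = 0.827606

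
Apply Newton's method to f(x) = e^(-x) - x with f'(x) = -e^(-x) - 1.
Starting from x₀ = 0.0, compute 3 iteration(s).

f(x) = e^(-x) - x
f'(x) = -e^(-x) - 1
x₀ = 0.0

Newton-Raphson formula: x_{n+1} = x_n - f(x_n)/f'(x_n)

Iteration 1:
  f(0.000000) = 1.000000
  f'(0.000000) = -2.000000
  x_1 = 0.000000 - 1.000000/(-2.000000) = 0.500000
Iteration 2:
  f(0.500000) = 0.106531
  f'(0.500000) = -1.606531
  x_2 = 0.500000 - 0.106531/(-1.606531) = 0.566311
Iteration 3:
  f(0.566311) = 0.001305
  f'(0.566311) = -1.567616
  x_3 = 0.566311 - 0.001305/(-1.567616) = 0.567143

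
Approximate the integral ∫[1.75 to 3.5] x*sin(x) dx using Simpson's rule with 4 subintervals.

f(x) = x*sin(x)
a = 1.75, b = 3.5, n = 4
h = (b - a)/n = 0.437500

Simpson's rule: (h/3)[f(x₀) + 4f(x₁) + 2f(x₂) + ... + f(xₙ)]

x_0 = 1.7500, f(x_0) = 1.721975, coefficient = 1
x_1 = 2.1875, f(x_1) = 1.784539, coefficient = 4
x_2 = 2.6250, f(x_2) = 1.296541, coefficient = 2
x_3 = 3.0625, f(x_3) = 0.241969, coefficient = 4
x_4 = 3.5000, f(x_4) = -1.227741, coefficient = 1

I ≈ (0.437500/3) × 11.193347 = 1.632363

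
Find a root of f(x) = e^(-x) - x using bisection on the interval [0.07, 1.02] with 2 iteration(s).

f(x) = e^(-x) - x
Initial interval: [0.07, 1.02]

Iteration 1:
  c_1 = (0.070000 + 1.020000)/2 = 0.545000
  f(c_1) = f(0.545000) = 0.034842
  f(a) × f(c) ≥ 0, new interval: [0.545000, 1.020000]
Iteration 2:
  c_2 = (0.545000 + 1.020000)/2 = 0.782500
  f(c_2) = f(0.782500) = -0.325239
  f(a) × f(c) < 0, new interval: [0.545000, 0.782500]

After 2 iteration(s), the approximation is c_2 = 0.782500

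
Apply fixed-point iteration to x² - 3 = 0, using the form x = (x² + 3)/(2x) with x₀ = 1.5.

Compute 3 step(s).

Equation: x² - 3 = 0
Fixed-point form: x = (x² + 3)/(2x)
x₀ = 1.5

x_1 = g(1.500000) = 1.750000
x_2 = g(1.750000) = 1.732143
x_3 = g(1.732143) = 1.732051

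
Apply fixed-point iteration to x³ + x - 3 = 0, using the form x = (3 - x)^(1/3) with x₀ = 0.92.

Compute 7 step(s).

Equation: x³ + x - 3 = 0
Fixed-point form: x = (3 - x)^(1/3)
x₀ = 0.92

x_1 = g(0.920000) = 1.276501
x_2 = g(1.276501) = 1.198957
x_3 = g(1.198957) = 1.216675
x_4 = g(1.216675) = 1.212672
x_5 = g(1.212672) = 1.213579
x_6 = g(1.213579) = 1.213374
x_7 = g(1.213374) = 1.213420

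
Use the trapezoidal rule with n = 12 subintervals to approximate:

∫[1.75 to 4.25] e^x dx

f(x) = e^x
a = 1.75, b = 4.25, n = 12
h = (b - a)/n = 0.208333

Trapezoidal rule: (h/2)[f(x₀) + 2f(x₁) + 2f(x₂) + ... + f(xₙ)]

x_0 = 1.7500, f(x_0) = 5.754603, coefficient = 1
x_1 = 1.9583, f(x_1) = 7.087505, coefficient = 2
x_2 = 2.1667, f(x_2) = 8.729138, coefficient = 2
x_3 = 2.3750, f(x_3) = 10.751013, coefficient = 2
x_4 = 2.5833, f(x_4) = 13.241202, coefficient = 2
x_5 = 2.7917, f(x_5) = 16.308177, coefficient = 2
x_6 = 3.0000, f(x_6) = 20.085537, coefficient = 2
x_7 = 3.2083, f(x_7) = 24.737822, coefficient = 2
x_8 = 3.4167, f(x_8) = 30.467687, coefficient = 2
x_9 = 3.6250, f(x_9) = 37.524723, coefficient = 2
x_10 = 3.8333, f(x_10) = 46.216336, coefficient = 2
x_11 = 4.0417, f(x_11) = 56.921132, coefficient = 2
x_12 = 4.2500, f(x_12) = 70.105412, coefficient = 1

I ≈ (0.208333/2) × 620.000561 = 64.583392
Exact value: 64.350810
Error: 0.232582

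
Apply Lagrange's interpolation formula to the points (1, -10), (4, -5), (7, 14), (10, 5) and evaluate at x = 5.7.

Lagrange interpolation formula:
P(x) = Σ yᵢ × Lᵢ(x)
where Lᵢ(x) = Π_{j≠i} (x - xⱼ)/(xᵢ - xⱼ)

L_0(5.7) = (5.7 - 4)/(1 - 4) × (5.7 - 7)/(1 - 7) × (5.7 - 10)/(1 - 10) = -0.058660
L_1(5.7) = (5.7 - 1)/(4 - 1) × (5.7 - 7)/(4 - 7) × (5.7 - 10)/(4 - 10) = 0.486537
L_2(5.7) = (5.7 - 1)/(7 - 1) × (5.7 - 4)/(7 - 4) × (5.7 - 10)/(7 - 10) = 0.636241
L_3(5.7) = (5.7 - 1)/(10 - 1) × (5.7 - 4)/(10 - 4) × (5.7 - 7)/(10 - 7) = -0.064117

P(5.7) = (-10)×L_0(5.7) + (-5)×L_1(5.7) + 14×L_2(5.7) + 5×L_3(5.7)
P(5.7) = 6.740704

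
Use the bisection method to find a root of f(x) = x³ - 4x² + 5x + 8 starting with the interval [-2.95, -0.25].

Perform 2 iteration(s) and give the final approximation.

f(x) = x³ - 4x² + 5x + 8
Initial interval: [-2.95, -0.25]

Iteration 1:
  c_1 = (-2.950000 + (-0.250000))/2 = -1.600000
  f(c_1) = f(-1.600000) = -14.336000
  f(a) × f(c) ≥ 0, new interval: [-1.600000, -0.250000]
Iteration 2:
  c_2 = (-1.600000 + (-0.250000))/2 = -0.925000
  f(c_2) = f(-0.925000) = -0.838953
  f(a) × f(c) ≥ 0, new interval: [-0.925000, -0.250000]

After 2 iteration(s), the approximation is c_2 = -0.925000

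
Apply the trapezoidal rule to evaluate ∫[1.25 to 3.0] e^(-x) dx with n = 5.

f(x) = e^(-x)
a = 1.25, b = 3.0, n = 5
h = (b - a)/n = 0.350000

Trapezoidal rule: (h/2)[f(x₀) + 2f(x₁) + 2f(x₂) + ... + f(xₙ)]

x_0 = 1.2500, f(x_0) = 0.286505, coefficient = 1
x_1 = 1.6000, f(x_1) = 0.201897, coefficient = 2
x_2 = 1.9500, f(x_2) = 0.142274, coefficient = 2
x_3 = 2.3000, f(x_3) = 0.100259, coefficient = 2
x_4 = 2.6500, f(x_4) = 0.070651, coefficient = 2
x_5 = 3.0000, f(x_5) = 0.049787, coefficient = 1

I ≈ (0.350000/2) × 1.366453 = 0.239129
Exact value: 0.236718
Error: 0.002412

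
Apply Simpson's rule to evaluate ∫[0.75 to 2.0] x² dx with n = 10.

f(x) = x²
a = 0.75, b = 2.0, n = 10
h = (b - a)/n = 0.125000

Simpson's rule: (h/3)[f(x₀) + 4f(x₁) + 2f(x₂) + ... + f(xₙ)]

x_0 = 0.7500, f(x_0) = 0.562500, coefficient = 1
x_1 = 0.8750, f(x_1) = 0.765625, coefficient = 4
x_2 = 1.0000, f(x_2) = 1.000000, coefficient = 2
x_3 = 1.1250, f(x_3) = 1.265625, coefficient = 4
x_4 = 1.2500, f(x_4) = 1.562500, coefficient = 2
x_5 = 1.3750, f(x_5) = 1.890625, coefficient = 4
x_6 = 1.5000, f(x_6) = 2.250000, coefficient = 2
x_7 = 1.6250, f(x_7) = 2.640625, coefficient = 4
x_8 = 1.7500, f(x_8) = 3.062500, coefficient = 2
x_9 = 1.8750, f(x_9) = 3.515625, coefficient = 4
x_10 = 2.0000, f(x_10) = 4.000000, coefficient = 1

I ≈ (0.125000/3) × 60.625000 = 2.526042
Exact value: 2.526042
Error: 0.000000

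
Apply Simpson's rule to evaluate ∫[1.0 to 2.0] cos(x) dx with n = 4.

f(x) = cos(x)
a = 1.0, b = 2.0, n = 4
h = (b - a)/n = 0.250000

Simpson's rule: (h/3)[f(x₀) + 4f(x₁) + 2f(x₂) + ... + f(xₙ)]

x_0 = 1.0000, f(x_0) = 0.540302, coefficient = 1
x_1 = 1.2500, f(x_1) = 0.315322, coefficient = 4
x_2 = 1.5000, f(x_2) = 0.070737, coefficient = 2
x_3 = 1.7500, f(x_3) = -0.178246, coefficient = 4
x_4 = 2.0000, f(x_4) = -0.416147, coefficient = 1

I ≈ (0.250000/3) × 0.813935 = 0.067828
Exact value: 0.067826
Error: 0.000001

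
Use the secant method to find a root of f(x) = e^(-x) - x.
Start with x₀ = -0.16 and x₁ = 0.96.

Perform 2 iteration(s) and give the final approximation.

f(x) = e^(-x) - x
x₀ = -0.16, x₁ = 0.96

Secant formula: x_{n+1} = x_n - f(x_n)(x_n - x_{n-1})/(f(x_n) - f(x_{n-1}))

Iteration 1:
  f(-0.160000) = 1.333511
  f(0.960000) = -0.577107
  x_2 = 0.960000 - (-0.577107)×(0.960000 - (-0.160000))/(-0.577107 - 1.333511)
       = 0.621701
Iteration 2:
  f(0.960000) = -0.577107
  f(0.621701) = -0.084671
  x_3 = 0.621701 - (-0.084671)×(0.621701 - 0.960000)/(-0.084671 - (-0.577107))
       = 0.563533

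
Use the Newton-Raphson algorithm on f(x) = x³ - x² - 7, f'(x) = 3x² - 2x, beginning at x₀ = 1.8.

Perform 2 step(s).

f(x) = x³ - x² - 7
f'(x) = 3x² - 2x
x₀ = 1.8

Newton-Raphson formula: x_{n+1} = x_n - f(x_n)/f'(x_n)

Iteration 1:
  f(1.800000) = -4.408000
  f'(1.800000) = 6.120000
  x_1 = 1.800000 - (-4.408000)/6.120000 = 2.520261
Iteration 2:
  f(2.520261) = 2.656272
  f'(2.520261) = 14.014630
  x_2 = 2.520261 - 2.656272/14.014630 = 2.330726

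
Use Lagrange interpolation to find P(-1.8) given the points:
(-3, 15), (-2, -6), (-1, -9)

Lagrange interpolation formula:
P(x) = Σ yᵢ × Lᵢ(x)
where Lᵢ(x) = Π_{j≠i} (x - xⱼ)/(xᵢ - xⱼ)

L_0(-1.8) = (-1.8 - (-2))/(-3 - (-2)) × (-1.8 - (-1))/(-3 - (-1)) = -0.080000
L_1(-1.8) = (-1.8 - (-3))/(-2 - (-3)) × (-1.8 - (-1))/(-2 - (-1)) = 0.960000
L_2(-1.8) = (-1.8 - (-3))/(-1 - (-3)) × (-1.8 - (-2))/(-1 - (-2)) = 0.120000

P(-1.8) = 15×L_0(-1.8) + (-6)×L_1(-1.8) + (-9)×L_2(-1.8)
P(-1.8) = -8.040000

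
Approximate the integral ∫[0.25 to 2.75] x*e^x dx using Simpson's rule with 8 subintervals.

f(x) = x*e^x
a = 0.25, b = 2.75, n = 8
h = (b - a)/n = 0.312500

Simpson's rule: (h/3)[f(x₀) + 4f(x₁) + 2f(x₂) + ... + f(xₙ)]

x_0 = 0.2500, f(x_0) = 0.321006, coefficient = 1
x_1 = 0.5625, f(x_1) = 0.987218, coefficient = 4
x_2 = 0.8750, f(x_2) = 2.099016, coefficient = 2
x_3 = 1.1875, f(x_3) = 3.893663, coefficient = 4
x_4 = 1.5000, f(x_4) = 6.722534, coefficient = 2
x_5 = 1.8125, f(x_5) = 11.102909, coefficient = 4
x_6 = 2.1250, f(x_6) = 17.792407, coefficient = 2
x_7 = 2.4375, f(x_7) = 27.895710, coefficient = 4
x_8 = 2.7500, f(x_8) = 43.017238, coefficient = 1

I ≈ (0.312500/3) × 272.084156 = 28.342100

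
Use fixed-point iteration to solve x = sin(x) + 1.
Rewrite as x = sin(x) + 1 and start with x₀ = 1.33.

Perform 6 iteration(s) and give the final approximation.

Equation: x = sin(x) + 1
Fixed-point form: x = sin(x) + 1
x₀ = 1.33

x_1 = g(1.330000) = 1.971148
x_2 = g(1.971148) = 1.920924
x_3 = g(1.920924) = 1.939329
x_4 = g(1.939329) = 1.932857
x_5 = g(1.932857) = 1.935169
x_6 = g(1.935169) = 1.934348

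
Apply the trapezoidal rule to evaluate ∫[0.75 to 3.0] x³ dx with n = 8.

f(x) = x³
a = 0.75, b = 3.0, n = 8
h = (b - a)/n = 0.281250

Trapezoidal rule: (h/2)[f(x₀) + 2f(x₁) + 2f(x₂) + ... + f(xₙ)]

x_0 = 0.7500, f(x_0) = 0.421875, coefficient = 1
x_1 = 1.0312, f(x_1) = 1.096710, coefficient = 2
x_2 = 1.3125, f(x_2) = 2.260986, coefficient = 2
x_3 = 1.5938, f(x_3) = 4.048187, coefficient = 2
x_4 = 1.8750, f(x_4) = 6.591797, coefficient = 2
x_5 = 2.1562, f(x_5) = 10.025299, coefficient = 2
x_6 = 2.4375, f(x_6) = 14.482178, coefficient = 2
x_7 = 2.7188, f(x_7) = 20.095917, coefficient = 2
x_8 = 3.0000, f(x_8) = 27.000000, coefficient = 1

I ≈ (0.281250/2) × 144.624023 = 20.337753
Exact value: 20.170898
Error: 0.166855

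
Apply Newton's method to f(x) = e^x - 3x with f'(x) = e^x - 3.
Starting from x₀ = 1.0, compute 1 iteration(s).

f(x) = e^x - 3x
f'(x) = e^x - 3
x₀ = 1.0

Newton-Raphson formula: x_{n+1} = x_n - f(x_n)/f'(x_n)

Iteration 1:
  f(1.000000) = -0.281718
  f'(1.000000) = -0.281718
  x_1 = 1.000000 - (-0.281718)/(-0.281718) = 0.000000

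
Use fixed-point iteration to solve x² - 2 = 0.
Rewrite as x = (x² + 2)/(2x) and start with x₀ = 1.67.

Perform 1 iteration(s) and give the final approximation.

Equation: x² - 2 = 0
Fixed-point form: x = (x² + 2)/(2x)
x₀ = 1.67

x_1 = g(1.670000) = 1.433802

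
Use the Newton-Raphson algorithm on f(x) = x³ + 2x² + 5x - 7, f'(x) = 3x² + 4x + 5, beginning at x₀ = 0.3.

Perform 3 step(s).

f(x) = x³ + 2x² + 5x - 7
f'(x) = 3x² + 4x + 5
x₀ = 0.3

Newton-Raphson formula: x_{n+1} = x_n - f(x_n)/f'(x_n)

Iteration 1:
  f(0.300000) = -5.293000
  f'(0.300000) = 6.470000
  x_1 = 0.300000 - (-5.293000)/6.470000 = 1.118083
Iteration 2:
  f(1.118083) = 2.488367
  f'(1.118083) = 13.222666
  x_2 = 1.118083 - 2.488367/13.222666 = 0.929894
Iteration 3:
  f(0.929894) = 0.182957
  f'(0.929894) = 11.313684
  x_3 = 0.929894 - 0.182957/11.313684 = 0.913723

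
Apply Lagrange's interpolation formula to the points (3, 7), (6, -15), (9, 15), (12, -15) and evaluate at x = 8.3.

Lagrange interpolation formula:
P(x) = Σ yᵢ × Lᵢ(x)
where Lᵢ(x) = Π_{j≠i} (x - xⱼ)/(xᵢ - xⱼ)

L_0(8.3) = (8.3 - 6)/(3 - 6) × (8.3 - 9)/(3 - 9) × (8.3 - 12)/(3 - 12) = -0.036772
L_1(8.3) = (8.3 - 3)/(6 - 3) × (8.3 - 9)/(6 - 9) × (8.3 - 12)/(6 - 12) = 0.254204
L_2(8.3) = (8.3 - 3)/(9 - 3) × (8.3 - 6)/(9 - 6) × (8.3 - 12)/(9 - 12) = 0.835241
L_3(8.3) = (8.3 - 3)/(12 - 3) × (8.3 - 6)/(12 - 6) × (8.3 - 9)/(12 - 9) = -0.052673

P(8.3) = 7×L_0(8.3) + (-15)×L_1(8.3) + 15×L_2(8.3) + (-15)×L_3(8.3)
P(8.3) = 9.248247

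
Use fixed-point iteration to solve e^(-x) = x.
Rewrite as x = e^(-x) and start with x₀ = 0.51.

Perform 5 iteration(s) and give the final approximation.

Equation: e^(-x) = x
Fixed-point form: x = e^(-x)
x₀ = 0.51

x_1 = g(0.510000) = 0.600496
x_2 = g(0.600496) = 0.548540
x_3 = g(0.548540) = 0.577793
x_4 = g(0.577793) = 0.561135
x_5 = g(0.561135) = 0.570561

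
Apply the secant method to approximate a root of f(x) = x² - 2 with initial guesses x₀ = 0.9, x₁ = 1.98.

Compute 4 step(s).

f(x) = x² - 2
x₀ = 0.9, x₁ = 1.98

Secant formula: x_{n+1} = x_n - f(x_n)(x_n - x_{n-1})/(f(x_n) - f(x_{n-1}))

Iteration 1:
  f(0.900000) = -1.190000
  f(1.980000) = 1.920400
  x_2 = 1.980000 - 1.920400×(1.980000 - 0.900000)/(1.920400 - (-1.190000))
       = 1.313194
Iteration 2:
  f(1.980000) = 1.920400
  f(1.313194) = -0.275520
  x_3 = 1.313194 - (-0.275520)×(1.313194 - 1.980000)/(-0.275520 - 1.920400)
       = 1.396858
Iteration 3:
  f(1.313194) = -0.275520
  f(1.396858) = -0.048788
  x_4 = 1.396858 - (-0.048788)×(1.396858 - 1.313194)/(-0.048788 - (-0.275520))
       = 1.414861
Iteration 4:
  f(1.396858) = -0.048788
  f(1.414861) = 0.001830
  x_5 = 1.414861 - 0.001830×(1.414861 - 1.396858)/(0.001830 - (-0.048788))
       = 1.414210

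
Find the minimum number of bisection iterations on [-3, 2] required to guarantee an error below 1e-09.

We need (b-a)/2^n ≤ 1e-09
(2 - (-3))/2^n ≤ 1e-09
5/2^n ≤ 1e-09
2^n ≥ 5000000000
n ≥ log₂(5000000000) = 32.22
n ≥ 33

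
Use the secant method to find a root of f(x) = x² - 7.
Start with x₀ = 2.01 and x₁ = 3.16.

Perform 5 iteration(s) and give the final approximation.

f(x) = x² - 7
x₀ = 2.01, x₁ = 3.16

Secant formula: x_{n+1} = x_n - f(x_n)(x_n - x_{n-1})/(f(x_n) - f(x_{n-1}))

Iteration 1:
  f(2.010000) = -2.959900
  f(3.160000) = 2.985600
  x_2 = 3.160000 - 2.985600×(3.160000 - 2.010000)/(2.985600 - (-2.959900))
       = 2.582515
Iteration 2:
  f(3.160000) = 2.985600
  f(2.582515) = -0.330619
  x_3 = 2.582515 - (-0.330619)×(2.582515 - 3.160000)/(-0.330619 - 2.985600)
       = 2.640088
Iteration 3:
  f(2.582515) = -0.330619
  f(2.640088) = -0.029933
  x_4 = 2.640088 - (-0.029933)×(2.640088 - 2.582515)/(-0.029933 - (-0.330619))
       = 2.645820
Iteration 4:
  f(2.640088) = -0.029933
  f(2.645820) = 0.000363
  x_5 = 2.645820 - 0.000363×(2.645820 - 2.640088)/(0.000363 - (-0.029933))
       = 2.645751
Iteration 5:
  f(2.645820) = 0.000363
  f(2.645751) = 0.000000
  x_6 = 2.645751 - 0.000000×(2.645751 - 2.645820)/(0.000000 - 0.000363)
       = 2.645751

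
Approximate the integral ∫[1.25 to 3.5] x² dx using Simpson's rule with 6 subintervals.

f(x) = x²
a = 1.25, b = 3.5, n = 6
h = (b - a)/n = 0.375000

Simpson's rule: (h/3)[f(x₀) + 4f(x₁) + 2f(x₂) + ... + f(xₙ)]

x_0 = 1.2500, f(x_0) = 1.562500, coefficient = 1
x_1 = 1.6250, f(x_1) = 2.640625, coefficient = 4
x_2 = 2.0000, f(x_2) = 4.000000, coefficient = 2
x_3 = 2.3750, f(x_3) = 5.640625, coefficient = 4
x_4 = 2.7500, f(x_4) = 7.562500, coefficient = 2
x_5 = 3.1250, f(x_5) = 9.765625, coefficient = 4
x_6 = 3.5000, f(x_6) = 12.250000, coefficient = 1

I ≈ (0.375000/3) × 109.125000 = 13.640625
Exact value: 13.640625
Error: 0.000000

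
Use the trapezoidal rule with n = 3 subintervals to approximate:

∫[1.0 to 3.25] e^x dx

f(x) = e^x
a = 1.0, b = 3.25, n = 3
h = (b - a)/n = 0.750000

Trapezoidal rule: (h/2)[f(x₀) + 2f(x₁) + 2f(x₂) + ... + f(xₙ)]

x_0 = 1.0000, f(x_0) = 2.718282, coefficient = 1
x_1 = 1.7500, f(x_1) = 5.754603, coefficient = 2
x_2 = 2.5000, f(x_2) = 12.182494, coefficient = 2
x_3 = 3.2500, f(x_3) = 25.790340, coefficient = 1

I ≈ (0.750000/2) × 64.382815 = 24.143556
Exact value: 23.072058
Error: 1.071498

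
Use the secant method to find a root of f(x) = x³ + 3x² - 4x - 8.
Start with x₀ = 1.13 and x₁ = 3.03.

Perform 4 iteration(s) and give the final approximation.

f(x) = x³ + 3x² - 4x - 8
x₀ = 1.13, x₁ = 3.03

Secant formula: x_{n+1} = x_n - f(x_n)(x_n - x_{n-1})/(f(x_n) - f(x_{n-1}))

Iteration 1:
  f(1.130000) = -7.246403
  f(3.030000) = 35.240827
  x_2 = 3.030000 - 35.240827×(3.030000 - 1.130000)/(35.240827 - (-7.246403))
       = 1.454054
Iteration 2:
  f(3.030000) = 35.240827
  f(1.454054) = -4.399127
  x_3 = 1.454054 - (-4.399127)×(1.454054 - 3.030000)/(-4.399127 - 35.240827)
       = 1.628948
Iteration 3:
  f(1.454054) = -4.399127
  f(1.628948) = -2.233008
  x_4 = 1.628948 - (-2.233008)×(1.628948 - 1.454054)/(-2.233008 - (-4.399127))
       = 1.809243
Iteration 4:
  f(1.628948) = -2.233008
  f(1.809243) = 0.505408
  x_5 = 1.809243 - 0.505408×(1.809243 - 1.628948)/(0.505408 - (-2.233008))
       = 1.775967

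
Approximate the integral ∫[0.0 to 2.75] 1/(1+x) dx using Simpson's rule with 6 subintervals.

f(x) = 1/(1+x)
a = 0.0, b = 2.75, n = 6
h = (b - a)/n = 0.458333

Simpson's rule: (h/3)[f(x₀) + 4f(x₁) + 2f(x₂) + ... + f(xₙ)]

x_0 = 0.0000, f(x_0) = 1.000000, coefficient = 1
x_1 = 0.4583, f(x_1) = 0.685714, coefficient = 4
x_2 = 0.9167, f(x_2) = 0.521739, coefficient = 2
x_3 = 1.3750, f(x_3) = 0.421053, coefficient = 4
x_4 = 1.8333, f(x_4) = 0.352941, coefficient = 2
x_5 = 2.2917, f(x_5) = 0.303797, coefficient = 4
x_6 = 2.7500, f(x_6) = 0.266667, coefficient = 1

I ≈ (0.458333/3) × 8.658285 = 1.322794
Exact value: 1.321756
Error: 0.001038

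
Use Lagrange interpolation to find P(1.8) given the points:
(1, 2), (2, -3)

Lagrange interpolation formula:
P(x) = Σ yᵢ × Lᵢ(x)
where Lᵢ(x) = Π_{j≠i} (x - xⱼ)/(xᵢ - xⱼ)

L_0(1.8) = (1.8 - 2)/(1 - 2) = 0.200000
L_1(1.8) = (1.8 - 1)/(2 - 1) = 0.800000

P(1.8) = 2×L_0(1.8) + (-3)×L_1(1.8)
P(1.8) = -2.000000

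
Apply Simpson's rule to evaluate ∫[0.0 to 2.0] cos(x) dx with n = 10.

f(x) = cos(x)
a = 0.0, b = 2.0, n = 10
h = (b - a)/n = 0.200000

Simpson's rule: (h/3)[f(x₀) + 4f(x₁) + 2f(x₂) + ... + f(xₙ)]

x_0 = 0.0000, f(x_0) = 1.000000, coefficient = 1
x_1 = 0.2000, f(x_1) = 0.980067, coefficient = 4
x_2 = 0.4000, f(x_2) = 0.921061, coefficient = 2
x_3 = 0.6000, f(x_3) = 0.825336, coefficient = 4
x_4 = 0.8000, f(x_4) = 0.696707, coefficient = 2
x_5 = 1.0000, f(x_5) = 0.540302, coefficient = 4
x_6 = 1.2000, f(x_6) = 0.362358, coefficient = 2
x_7 = 1.4000, f(x_7) = 0.169967, coefficient = 4
x_8 = 1.6000, f(x_8) = -0.029200, coefficient = 2
x_9 = 1.8000, f(x_9) = -0.227202, coefficient = 4
x_10 = 2.0000, f(x_10) = -0.416147, coefficient = 1

I ≈ (0.200000/3) × 13.639583 = 0.909306
Exact value: 0.909297
Error: 0.000008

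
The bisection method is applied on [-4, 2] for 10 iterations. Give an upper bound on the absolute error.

Bisection error bound: |error| ≤ (b-a)/2^n
|error| ≤ (2 - (-4))/2^10 = 6/2^10
|error| ≤ 0.0058593750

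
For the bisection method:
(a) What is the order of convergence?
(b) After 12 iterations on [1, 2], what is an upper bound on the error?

(a) Bisection has linear (order 1) convergence; the error is halved each step.

(b) Error bound = (b-a)/2^n = (2 - 1)/2^{12}
    = 1/2^{12}

(a) 1 (linear); (b) error ≤ 2.44e-04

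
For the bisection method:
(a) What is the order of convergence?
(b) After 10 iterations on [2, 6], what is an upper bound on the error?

(a) Bisection has linear (order 1) convergence; the error is halved each step.

(b) Error bound = (b-a)/2^n = (6 - 2)/2^{10}
    = 4/2^{10}

(a) 1 (linear); (b) error ≤ 3.91e-03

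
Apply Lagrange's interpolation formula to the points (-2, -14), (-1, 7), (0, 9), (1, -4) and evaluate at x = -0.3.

Lagrange interpolation formula:
P(x) = Σ yᵢ × Lᵢ(x)
where Lᵢ(x) = Π_{j≠i} (x - xⱼ)/(xᵢ - xⱼ)

L_0(-0.3) = (-0.3 - (-1))/(-2 - (-1)) × (-0.3 - 0)/(-2 - 0) × (-0.3 - 1)/(-2 - 1) = -0.045500
L_1(-0.3) = (-0.3 - (-2))/(-1 - (-2)) × (-0.3 - 0)/(-1 - 0) × (-0.3 - 1)/(-1 - 1) = 0.331500
L_2(-0.3) = (-0.3 - (-2))/(0 - (-2)) × (-0.3 - (-1))/(0 - (-1)) × (-0.3 - 1)/(0 - 1) = 0.773500
L_3(-0.3) = (-0.3 - (-2))/(1 - (-2)) × (-0.3 - (-1))/(1 - (-1)) × (-0.3 - 0)/(1 - 0) = -0.059500

P(-0.3) = (-14)×L_0(-0.3) + 7×L_1(-0.3) + 9×L_2(-0.3) + (-4)×L_3(-0.3)
P(-0.3) = 10.157000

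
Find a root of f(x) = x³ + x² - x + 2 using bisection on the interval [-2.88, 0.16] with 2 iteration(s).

f(x) = x³ + x² - x + 2
Initial interval: [-2.88, 0.16]

Iteration 1:
  c_1 = (-2.880000 + 0.160000)/2 = -1.360000
  f(c_1) = f(-1.360000) = 2.694144
  f(a) × f(c) < 0, new interval: [-2.880000, -1.360000]
Iteration 2:
  c_2 = (-2.880000 + (-1.360000))/2 = -2.120000
  f(c_2) = f(-2.120000) = -0.913728
  f(a) × f(c) ≥ 0, new interval: [-2.120000, -1.360000]

After 2 iteration(s), the approximation is c_2 = -2.120000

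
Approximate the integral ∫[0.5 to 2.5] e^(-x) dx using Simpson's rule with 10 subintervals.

f(x) = e^(-x)
a = 0.5, b = 2.5, n = 10
h = (b - a)/n = 0.200000

Simpson's rule: (h/3)[f(x₀) + 4f(x₁) + 2f(x₂) + ... + f(xₙ)]

x_0 = 0.5000, f(x_0) = 0.606531, coefficient = 1
x_1 = 0.7000, f(x_1) = 0.496585, coefficient = 4
x_2 = 0.9000, f(x_2) = 0.406570, coefficient = 2
x_3 = 1.1000, f(x_3) = 0.332871, coefficient = 4
x_4 = 1.3000, f(x_4) = 0.272532, coefficient = 2
x_5 = 1.5000, f(x_5) = 0.223130, coefficient = 4
x_6 = 1.7000, f(x_6) = 0.182684, coefficient = 2
x_7 = 1.9000, f(x_7) = 0.149569, coefficient = 4
x_8 = 2.1000, f(x_8) = 0.122456, coefficient = 2
x_9 = 2.3000, f(x_9) = 0.100259, coefficient = 4
x_10 = 2.5000, f(x_10) = 0.082085, coefficient = 1

I ≈ (0.200000/3) × 7.866755 = 0.524450
Exact value: 0.524446
Error: 0.000005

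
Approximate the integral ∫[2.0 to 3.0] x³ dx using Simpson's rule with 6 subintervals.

f(x) = x³
a = 2.0, b = 3.0, n = 6
h = (b - a)/n = 0.166667

Simpson's rule: (h/3)[f(x₀) + 4f(x₁) + 2f(x₂) + ... + f(xₙ)]

x_0 = 2.0000, f(x_0) = 8.000000, coefficient = 1
x_1 = 2.1667, f(x_1) = 10.171296, coefficient = 4
x_2 = 2.3333, f(x_2) = 12.703704, coefficient = 2
x_3 = 2.5000, f(x_3) = 15.625000, coefficient = 4
x_4 = 2.6667, f(x_4) = 18.962963, coefficient = 2
x_5 = 2.8333, f(x_5) = 22.745370, coefficient = 4
x_6 = 3.0000, f(x_6) = 27.000000, coefficient = 1

I ≈ (0.166667/3) × 292.500000 = 16.250000
Exact value: 16.250000
Error: 0.000000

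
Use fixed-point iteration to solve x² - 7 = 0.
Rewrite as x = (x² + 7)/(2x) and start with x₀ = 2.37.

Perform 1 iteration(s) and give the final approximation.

Equation: x² - 7 = 0
Fixed-point form: x = (x² + 7)/(2x)
x₀ = 2.37

x_1 = g(2.370000) = 2.661793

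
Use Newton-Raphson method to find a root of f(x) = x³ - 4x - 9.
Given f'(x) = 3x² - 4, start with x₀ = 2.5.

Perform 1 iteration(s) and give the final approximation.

f(x) = x³ - 4x - 9
f'(x) = 3x² - 4
x₀ = 2.5

Newton-Raphson formula: x_{n+1} = x_n - f(x_n)/f'(x_n)

Iteration 1:
  f(2.500000) = -3.375000
  f'(2.500000) = 14.750000
  x_1 = 2.500000 - (-3.375000)/14.750000 = 2.728814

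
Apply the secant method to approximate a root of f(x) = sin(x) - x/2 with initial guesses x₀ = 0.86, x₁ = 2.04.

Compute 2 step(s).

f(x) = sin(x) - x/2
x₀ = 0.86, x₁ = 2.04

Secant formula: x_{n+1} = x_n - f(x_n)(x_n - x_{n-1})/(f(x_n) - f(x_{n-1}))

Iteration 1:
  f(0.860000) = 0.327843
  f(2.040000) = -0.128071
  x_2 = 2.040000 - (-0.128071)×(2.040000 - 0.860000)/(-0.128071 - 0.327843)
       = 1.708525
Iteration 2:
  f(2.040000) = -0.128071
  f(1.708525) = 0.136268
  x_3 = 1.708525 - 0.136268×(1.708525 - 2.040000)/(0.136268 - (-0.128071))
       = 1.879402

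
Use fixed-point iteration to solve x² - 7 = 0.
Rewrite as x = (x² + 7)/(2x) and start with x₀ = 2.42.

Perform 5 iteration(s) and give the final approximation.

Equation: x² - 7 = 0
Fixed-point form: x = (x² + 7)/(2x)
x₀ = 2.42

x_1 = g(2.420000) = 2.656281
x_2 = g(2.656281) = 2.645772
x_3 = g(2.645772) = 2.645751
x_4 = g(2.645751) = 2.645751
x_5 = g(2.645751) = 2.645751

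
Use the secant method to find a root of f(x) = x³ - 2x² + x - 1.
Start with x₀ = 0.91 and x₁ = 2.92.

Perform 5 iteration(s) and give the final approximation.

f(x) = x³ - 2x² + x - 1
x₀ = 0.91, x₁ = 2.92

Secant formula: x_{n+1} = x_n - f(x_n)(x_n - x_{n-1})/(f(x_n) - f(x_{n-1}))

Iteration 1:
  f(0.910000) = -0.992629
  f(2.920000) = 9.764288
  x_2 = 2.920000 - 9.764288×(2.920000 - 0.910000)/(9.764288 - (-0.992629))
       = 1.095479
Iteration 2:
  f(2.920000) = 9.764288
  f(1.095479) = -0.990013
  x_3 = 1.095479 - (-0.990013)×(1.095479 - 2.920000)/(-0.990013 - 9.764288)
       = 1.263440
Iteration 3:
  f(1.095479) = -0.990013
  f(1.263440) = -0.912317
  x_4 = 1.263440 - (-0.912317)×(1.263440 - 1.095479)/(-0.912317 - (-0.990013))
       = 3.235637
Iteration 4:
  f(1.263440) = -0.912317
  f(3.235637) = 15.171947
  x_5 = 3.235637 - 15.171947×(3.235637 - 1.263440)/(15.171947 - (-0.912317))
       = 1.375305
Iteration 5:
  f(3.235637) = 15.171947
  f(1.375305) = -0.806283
  x_6 = 1.375305 - (-0.806283)×(1.375305 - 3.235637)/(-0.806283 - 15.171947)
       = 1.469180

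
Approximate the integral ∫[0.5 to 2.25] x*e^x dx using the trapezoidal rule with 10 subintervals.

f(x) = x*e^x
a = 0.5, b = 2.25, n = 10
h = (b - a)/n = 0.175000

Trapezoidal rule: (h/2)[f(x₀) + 2f(x₁) + 2f(x₂) + ... + f(xₙ)]

x_0 = 0.5000, f(x_0) = 0.824361, coefficient = 1
x_1 = 0.6750, f(x_1) = 1.325722, coefficient = 2
x_2 = 0.8500, f(x_2) = 1.988700, coefficient = 2
x_3 = 1.0250, f(x_3) = 2.856773, coefficient = 2
x_4 = 1.2000, f(x_4) = 3.984140, coefficient = 2
x_5 = 1.3750, f(x_5) = 5.438230, coefficient = 2
x_6 = 1.5500, f(x_6) = 7.302779, coefficient = 2
x_7 = 1.7250, f(x_7) = 9.681599, coefficient = 2
x_8 = 1.9000, f(x_8) = 12.703199, coefficient = 2
x_9 = 2.0750, f(x_9) = 16.526434, coefficient = 2
x_10 = 2.2500, f(x_10) = 21.347406, coefficient = 1

I ≈ (0.175000/2) × 145.786920 = 12.756355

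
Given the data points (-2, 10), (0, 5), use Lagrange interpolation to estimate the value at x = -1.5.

Lagrange interpolation formula:
P(x) = Σ yᵢ × Lᵢ(x)
where Lᵢ(x) = Π_{j≠i} (x - xⱼ)/(xᵢ - xⱼ)

L_0(-1.5) = (-1.5 - 0)/(-2 - 0) = 0.750000
L_1(-1.5) = (-1.5 - (-2))/(0 - (-2)) = 0.250000

P(-1.5) = 10×L_0(-1.5) + 5×L_1(-1.5)
P(-1.5) = 8.750000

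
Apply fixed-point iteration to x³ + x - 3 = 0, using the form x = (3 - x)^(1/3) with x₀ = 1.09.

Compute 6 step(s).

Equation: x³ + x - 3 = 0
Fixed-point form: x = (3 - x)^(1/3)
x₀ = 1.09

x_1 = g(1.090000) = 1.240731
x_2 = g(1.240731) = 1.207195
x_3 = g(1.207195) = 1.214817
x_4 = g(1.214817) = 1.213093
x_5 = g(1.213093) = 1.213484
x_6 = g(1.213484) = 1.213395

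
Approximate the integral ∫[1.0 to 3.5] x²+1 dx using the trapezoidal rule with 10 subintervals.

f(x) = x²+1
a = 1.0, b = 3.5, n = 10
h = (b - a)/n = 0.250000

Trapezoidal rule: (h/2)[f(x₀) + 2f(x₁) + 2f(x₂) + ... + f(xₙ)]

x_0 = 1.0000, f(x_0) = 2.000000, coefficient = 1
x_1 = 1.2500, f(x_1) = 2.562500, coefficient = 2
x_2 = 1.5000, f(x_2) = 3.250000, coefficient = 2
x_3 = 1.7500, f(x_3) = 4.062500, coefficient = 2
x_4 = 2.0000, f(x_4) = 5.000000, coefficient = 2
x_5 = 2.2500, f(x_5) = 6.062500, coefficient = 2
x_6 = 2.5000, f(x_6) = 7.250000, coefficient = 2
x_7 = 2.7500, f(x_7) = 8.562500, coefficient = 2
x_8 = 3.0000, f(x_8) = 10.000000, coefficient = 2
x_9 = 3.2500, f(x_9) = 11.562500, coefficient = 2
x_10 = 3.5000, f(x_10) = 13.250000, coefficient = 1

I ≈ (0.250000/2) × 131.875000 = 16.484375
Exact value: 16.458333
Error: 0.026042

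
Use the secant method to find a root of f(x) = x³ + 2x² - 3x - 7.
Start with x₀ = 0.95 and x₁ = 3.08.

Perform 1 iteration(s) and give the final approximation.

f(x) = x³ + 2x² - 3x - 7
x₀ = 0.95, x₁ = 3.08

Secant formula: x_{n+1} = x_n - f(x_n)(x_n - x_{n-1})/(f(x_n) - f(x_{n-1}))

Iteration 1:
  f(0.950000) = -7.187625
  f(3.080000) = 31.950912
  x_2 = 3.080000 - 31.950912×(3.080000 - 0.950000)/(31.950912 - (-7.187625))
       = 1.341165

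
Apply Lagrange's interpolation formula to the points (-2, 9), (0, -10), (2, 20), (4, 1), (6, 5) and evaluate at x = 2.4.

Lagrange interpolation formula:
P(x) = Σ yᵢ × Lᵢ(x)
where Lᵢ(x) = Π_{j≠i} (x - xⱼ)/(xᵢ - xⱼ)

L_0(2.4) = (2.4 - 0)/(-2 - 0) × (2.4 - 2)/(-2 - 2) × (2.4 - 4)/(-2 - 4) × (2.4 - 6)/(-2 - 6) = 0.014400
L_1(2.4) = (2.4 - (-2))/(0 - (-2)) × (2.4 - 2)/(0 - 2) × (2.4 - 4)/(0 - 4) × (2.4 - 6)/(0 - 6) = -0.105600
L_2(2.4) = (2.4 - (-2))/(2 - (-2)) × (2.4 - 0)/(2 - 0) × (2.4 - 4)/(2 - 4) × (2.4 - 6)/(2 - 6) = 0.950400
L_3(2.4) = (2.4 - (-2))/(4 - (-2)) × (2.4 - 0)/(4 - 0) × (2.4 - 2)/(4 - 2) × (2.4 - 6)/(4 - 6) = 0.158400
L_4(2.4) = (2.4 - (-2))/(6 - (-2)) × (2.4 - 0)/(6 - 0) × (2.4 - 2)/(6 - 2) × (2.4 - 4)/(6 - 4) = -0.017600

P(2.4) = 9×L_0(2.4) + (-10)×L_1(2.4) + 20×L_2(2.4) + 1×L_3(2.4) + 5×L_4(2.4)
P(2.4) = 20.264000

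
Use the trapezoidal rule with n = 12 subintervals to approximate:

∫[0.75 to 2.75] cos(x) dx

f(x) = cos(x)
a = 0.75, b = 2.75, n = 12
h = (b - a)/n = 0.166667

Trapezoidal rule: (h/2)[f(x₀) + 2f(x₁) + 2f(x₂) + ... + f(xₙ)]

x_0 = 0.7500, f(x_0) = 0.731689, coefficient = 1
x_1 = 0.9167, f(x_1) = 0.608469, coefficient = 2
x_2 = 1.0833, f(x_2) = 0.468386, coefficient = 2
x_3 = 1.2500, f(x_3) = 0.315322, coefficient = 2
x_4 = 1.4167, f(x_4) = 0.153520, coefficient = 2
x_5 = 1.5833, f(x_5) = -0.012537, coefficient = 2
x_6 = 1.7500, f(x_6) = -0.178246, coefficient = 2
x_7 = 1.9167, f(x_7) = -0.339016, coefficient = 2
x_8 = 2.0833, f(x_8) = -0.490390, coefficient = 2
x_9 = 2.2500, f(x_9) = -0.628174, coefficient = 2
x_10 = 2.4167, f(x_10) = -0.748549, coefficient = 2
x_11 = 2.5833, f(x_11) = -0.848178, coefficient = 2
x_12 = 2.7500, f(x_12) = -0.924302, coefficient = 1

I ≈ (0.166667/2) × -3.591397 = -0.299283
Exact value: -0.299978
Error: 0.000695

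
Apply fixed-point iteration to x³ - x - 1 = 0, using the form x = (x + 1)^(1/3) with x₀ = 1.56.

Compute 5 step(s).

Equation: x³ - x - 1 = 0
Fixed-point form: x = (x + 1)^(1/3)
x₀ = 1.56

x_1 = g(1.560000) = 1.367981
x_2 = g(1.367981) = 1.332885
x_3 = g(1.332885) = 1.326267
x_4 = g(1.326267) = 1.325012
x_5 = g(1.325012) = 1.324774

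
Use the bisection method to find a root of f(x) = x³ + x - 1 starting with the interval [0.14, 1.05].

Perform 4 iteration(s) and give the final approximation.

f(x) = x³ + x - 1
Initial interval: [0.14, 1.05]

Iteration 1:
  c_1 = (0.140000 + 1.050000)/2 = 0.595000
  f(c_1) = f(0.595000) = -0.194355
  f(a) × f(c) ≥ 0, new interval: [0.595000, 1.050000]
Iteration 2:
  c_2 = (0.595000 + 1.050000)/2 = 0.822500
  f(c_2) = f(0.822500) = 0.378926
  f(a) × f(c) < 0, new interval: [0.595000, 0.822500]
Iteration 3:
  c_3 = (0.595000 + 0.822500)/2 = 0.708750
  f(c_3) = f(0.708750) = 0.064774
  f(a) × f(c) < 0, new interval: [0.595000, 0.708750]
Iteration 4:
  c_4 = (0.595000 + 0.708750)/2 = 0.651875
  f(c_4) = f(0.651875) = -0.071117
  f(a) × f(c) ≥ 0, new interval: [0.651875, 0.708750]

After 4 iteration(s), the approximation is c_4 = 0.651875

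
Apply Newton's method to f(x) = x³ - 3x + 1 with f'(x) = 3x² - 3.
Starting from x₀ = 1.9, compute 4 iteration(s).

f(x) = x³ - 3x + 1
f'(x) = 3x² - 3
x₀ = 1.9

Newton-Raphson formula: x_{n+1} = x_n - f(x_n)/f'(x_n)

Iteration 1:
  f(1.900000) = 2.159000
  f'(1.900000) = 7.830000
  x_1 = 1.900000 - 2.159000/7.830000 = 1.624266
Iteration 2:
  f(1.624266) = 0.412404
  f'(1.624266) = 4.914717
  x_2 = 1.624266 - 0.412404/4.914717 = 1.540354
Iteration 3:
  f(1.540354) = 0.033720
  f'(1.540354) = 4.118068
  x_3 = 1.540354 - 0.033720/4.118068 = 1.532165
Iteration 4:
  f(1.532165) = 0.000309
  f'(1.532165) = 4.042592
  x_4 = 1.532165 - 0.000309/4.042592 = 1.532089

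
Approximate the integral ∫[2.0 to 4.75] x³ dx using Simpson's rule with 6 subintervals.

f(x) = x³
a = 2.0, b = 4.75, n = 6
h = (b - a)/n = 0.458333

Simpson's rule: (h/3)[f(x₀) + 4f(x₁) + 2f(x₂) + ... + f(xₙ)]

x_0 = 2.0000, f(x_0) = 8.000000, coefficient = 1
x_1 = 2.4583, f(x_1) = 14.856698, coefficient = 4
x_2 = 2.9167, f(x_2) = 24.811921, coefficient = 2
x_3 = 3.3750, f(x_3) = 38.443359, coefficient = 4
x_4 = 3.8333, f(x_4) = 56.328704, coefficient = 2
x_5 = 4.2917, f(x_5) = 79.045645, coefficient = 4
x_6 = 4.7500, f(x_6) = 107.171875, coefficient = 1

I ≈ (0.458333/3) × 806.835937 = 123.266602
Exact value: 123.266602
Error: 0.000000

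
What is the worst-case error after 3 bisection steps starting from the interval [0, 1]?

Bisection error bound: |error| ≤ (b-a)/2^n
|error| ≤ (1 - 0)/2^3 = 1/2^3
|error| ≤ 0.1250000000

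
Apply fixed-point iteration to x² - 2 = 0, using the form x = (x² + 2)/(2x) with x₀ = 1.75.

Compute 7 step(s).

Equation: x² - 2 = 0
Fixed-point form: x = (x² + 2)/(2x)
x₀ = 1.75

x_1 = g(1.750000) = 1.446429
x_2 = g(1.446429) = 1.414572
x_3 = g(1.414572) = 1.414214
x_4 = g(1.414214) = 1.414214
x_5 = g(1.414214) = 1.414214
x_6 = g(1.414214) = 1.414214
x_7 = g(1.414214) = 1.414214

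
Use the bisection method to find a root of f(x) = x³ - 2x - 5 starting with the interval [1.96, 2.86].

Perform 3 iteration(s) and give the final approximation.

f(x) = x³ - 2x - 5
Initial interval: [1.96, 2.86]

Iteration 1:
  c_1 = (1.960000 + 2.860000)/2 = 2.410000
  f(c_1) = f(2.410000) = 4.177521
  f(a) × f(c) < 0, new interval: [1.960000, 2.410000]
Iteration 2:
  c_2 = (1.960000 + 2.410000)/2 = 2.185000
  f(c_2) = f(2.185000) = 1.061682
  f(a) × f(c) < 0, new interval: [1.960000, 2.185000]
Iteration 3:
  c_3 = (1.960000 + 2.185000)/2 = 2.072500
  f(c_3) = f(2.072500) = -0.243081
  f(a) × f(c) ≥ 0, new interval: [2.072500, 2.185000]

After 3 iteration(s), the approximation is c_3 = 2.072500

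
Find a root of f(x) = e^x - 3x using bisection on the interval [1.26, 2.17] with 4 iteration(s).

f(x) = e^x - 3x
Initial interval: [1.26, 2.17]

Iteration 1:
  c_1 = (1.260000 + 2.170000)/2 = 1.715000
  f(c_1) = f(1.715000) = 0.411676
  f(a) × f(c) < 0, new interval: [1.260000, 1.715000]
Iteration 2:
  c_2 = (1.260000 + 1.715000)/2 = 1.487500
  f(c_2) = f(1.487500) = -0.036483
  f(a) × f(c) ≥ 0, new interval: [1.487500, 1.715000]
Iteration 3:
  c_3 = (1.487500 + 1.715000)/2 = 1.601250
  f(c_3) = f(1.601250) = 0.155478
  f(a) × f(c) < 0, new interval: [1.487500, 1.601250]
Iteration 4:
  c_4 = (1.487500 + 1.601250)/2 = 1.544375
  f(c_4) = f(1.544375) = 0.051918
  f(a) × f(c) < 0, new interval: [1.487500, 1.544375]

After 4 iteration(s), the approximation is c_4 = 1.544375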